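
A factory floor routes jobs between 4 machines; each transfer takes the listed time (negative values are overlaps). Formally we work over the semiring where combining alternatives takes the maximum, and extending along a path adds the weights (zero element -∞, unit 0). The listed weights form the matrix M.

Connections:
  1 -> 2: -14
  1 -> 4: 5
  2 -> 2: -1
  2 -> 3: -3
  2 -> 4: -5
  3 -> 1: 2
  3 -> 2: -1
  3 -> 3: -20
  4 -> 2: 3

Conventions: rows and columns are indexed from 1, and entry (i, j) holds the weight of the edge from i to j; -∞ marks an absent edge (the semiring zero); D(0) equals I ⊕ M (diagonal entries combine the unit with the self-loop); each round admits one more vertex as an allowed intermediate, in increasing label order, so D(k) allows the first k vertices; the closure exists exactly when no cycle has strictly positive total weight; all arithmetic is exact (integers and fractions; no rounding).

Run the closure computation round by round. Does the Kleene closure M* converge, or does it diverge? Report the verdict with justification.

D(0):
  [0, -14, -∞, 5]
  [-∞, 0, -3, -5]
  [2, -1, 0, -∞]
  [-∞, 3, -∞, 0]
D(1):
  [0, -14, -∞, 5]
  [-∞, 0, -3, -5]
  [2, -1, 0, 7]
  [-∞, 3, -∞, 0]
D(2):
  [0, -14, -17, 5]
  [-∞, 0, -3, -5]
  [2, -1, 0, 7]
  [-∞, 3, 0, 0]
Detection: at round 3, diagonal entry (4, 4) turns strictly positive.
Key observation: the cycle 4->2->3->1->4 has total weight 3 + (-3) + 2 + 5, which is strictly positive.
Answer: DIVERGES — positive cycle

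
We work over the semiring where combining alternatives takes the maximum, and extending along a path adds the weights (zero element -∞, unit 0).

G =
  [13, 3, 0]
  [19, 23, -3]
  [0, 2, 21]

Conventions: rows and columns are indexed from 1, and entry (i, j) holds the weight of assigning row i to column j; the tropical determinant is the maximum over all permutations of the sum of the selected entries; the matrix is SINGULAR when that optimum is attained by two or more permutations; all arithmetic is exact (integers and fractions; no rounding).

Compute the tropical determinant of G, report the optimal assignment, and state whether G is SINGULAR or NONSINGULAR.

σ = (1, 2, 3): 13 + 23 + 21 = 57
σ = (1, 3, 2): 13 + (-3) + 2 = 12
σ = (2, 1, 3): 3 + 19 + 21 = 43
σ = (2, 3, 1): 3 + (-3) + 0 = 0
σ = (3, 1, 2): 0 + 19 + 2 = 21
σ = (3, 2, 1): 0 + 23 + 0 = 23
Optimal value attained by: σ = (1, 2, 3).
Answer: det⊕(G) = 57; verdict: NONSINGULAR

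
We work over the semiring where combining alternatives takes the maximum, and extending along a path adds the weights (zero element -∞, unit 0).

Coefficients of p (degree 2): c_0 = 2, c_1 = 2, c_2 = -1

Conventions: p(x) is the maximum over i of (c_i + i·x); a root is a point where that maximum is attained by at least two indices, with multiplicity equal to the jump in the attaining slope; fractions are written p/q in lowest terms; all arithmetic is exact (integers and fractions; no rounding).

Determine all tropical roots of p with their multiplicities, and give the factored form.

hull edge (i=0, c=2) to (i=1, c=2): slope 0, span 1
hull edge (i=1, c=2) to (i=2, c=-1): slope -3, span 1
Factored form: p(x) = -1 ⊗ (x ⊕ 0) ⊗ (x ⊕ 3)
Answer: roots = 0 (mult 1), 3 (mult 1)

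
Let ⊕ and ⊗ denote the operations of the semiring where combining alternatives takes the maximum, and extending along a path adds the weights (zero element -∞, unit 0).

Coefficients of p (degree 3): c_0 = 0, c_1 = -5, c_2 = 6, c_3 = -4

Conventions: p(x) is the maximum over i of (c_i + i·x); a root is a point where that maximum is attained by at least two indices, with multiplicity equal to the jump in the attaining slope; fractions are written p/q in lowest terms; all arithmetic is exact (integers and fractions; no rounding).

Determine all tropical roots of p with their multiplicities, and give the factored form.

hull edge (i=0, c=0) to (i=2, c=6): slope 3, span 2
hull edge (i=2, c=6) to (i=3, c=-4): slope -10, span 1
Factored form: p(x) = -4 ⊗ (x ⊕ (-3)) ⊗ (x ⊕ (-3)) ⊗ (x ⊕ 10)
Answer: roots = -3 (mult 2), 10 (mult 1)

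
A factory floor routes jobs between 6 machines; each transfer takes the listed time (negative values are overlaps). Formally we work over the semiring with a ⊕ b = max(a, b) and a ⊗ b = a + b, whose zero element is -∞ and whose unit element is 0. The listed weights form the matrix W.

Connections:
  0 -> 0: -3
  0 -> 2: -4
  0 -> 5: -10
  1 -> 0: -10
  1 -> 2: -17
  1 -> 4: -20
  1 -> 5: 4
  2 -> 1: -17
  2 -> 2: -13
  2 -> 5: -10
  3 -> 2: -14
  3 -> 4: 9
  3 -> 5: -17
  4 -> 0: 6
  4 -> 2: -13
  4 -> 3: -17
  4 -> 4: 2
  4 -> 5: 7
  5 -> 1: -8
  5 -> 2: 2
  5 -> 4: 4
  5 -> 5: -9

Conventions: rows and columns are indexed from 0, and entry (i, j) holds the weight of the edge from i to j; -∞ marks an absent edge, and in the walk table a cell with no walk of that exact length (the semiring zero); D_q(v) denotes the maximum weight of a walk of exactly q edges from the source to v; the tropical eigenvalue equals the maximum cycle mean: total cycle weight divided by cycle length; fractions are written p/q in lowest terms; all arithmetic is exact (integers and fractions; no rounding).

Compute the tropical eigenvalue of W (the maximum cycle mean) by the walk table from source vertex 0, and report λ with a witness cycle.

q=0: [0, -∞, -∞, -∞, -∞, -∞]
q=1: [-3, -∞, -4, -∞, -∞, -10]
q=2: [-6, -18, -7, -∞, -6, -13]
q=3: [0, -21, -10, -23, -4, 1]
q=4: [2, -7, 3, -21, 5, 3]
q=5: [11, -5, 5, -12, 7, 12]
q=6: [13, 4, 14, -10, 16, 14]
Optimal cycle mean attained by: cycle 4->5->4, total 7 + 4, length 2.
Answer: λ = 11/2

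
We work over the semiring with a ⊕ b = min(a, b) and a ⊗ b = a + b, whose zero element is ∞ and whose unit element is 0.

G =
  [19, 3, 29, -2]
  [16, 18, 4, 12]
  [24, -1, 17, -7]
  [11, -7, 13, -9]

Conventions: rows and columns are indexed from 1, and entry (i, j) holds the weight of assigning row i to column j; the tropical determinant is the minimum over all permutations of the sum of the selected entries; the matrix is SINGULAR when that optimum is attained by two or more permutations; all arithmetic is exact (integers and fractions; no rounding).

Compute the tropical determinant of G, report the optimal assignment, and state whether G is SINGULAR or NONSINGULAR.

σ = (1, 2, 3, 4): 19 + 18 + 17 + (-9) = 45
σ = (1, 2, 4, 3): 19 + 18 + (-7) + 13 = 43
σ = (1, 3, 2, 4): 19 + 4 + (-1) + (-9) = 13
σ = (1, 3, 4, 2): 19 + 4 + (-7) + (-7) = 9
σ = (1, 4, 2, 3): 19 + 12 + (-1) + 13 = 43
σ = (1, 4, 3, 2): 19 + 12 + 17 + (-7) = 41
σ = (2, 1, 3, 4): 3 + 16 + 17 + (-9) = 27
σ = (2, 1, 4, 3): 3 + 16 + (-7) + 13 = 25
σ = (2, 3, 1, 4): 3 + 4 + 24 + (-9) = 22
σ = (2, 3, 4, 1): 3 + 4 + (-7) + 11 = 11
σ = (2, 4, 1, 3): 3 + 12 + 24 + 13 = 52
σ = (2, 4, 3, 1): 3 + 12 + 17 + 11 = 43
σ = (3, 1, 2, 4): 29 + 16 + (-1) + (-9) = 35
σ = (3, 1, 4, 2): 29 + 16 + (-7) + (-7) = 31
σ = (3, 2, 1, 4): 29 + 18 + 24 + (-9) = 62
σ = (3, 2, 4, 1): 29 + 18 + (-7) + 11 = 51
σ = (3, 4, 1, 2): 29 + 12 + 24 + (-7) = 58
σ = (3, 4, 2, 1): 29 + 12 + (-1) + 11 = 51
σ = (4, 1, 2, 3): (-2) + 16 + (-1) + 13 = 26
σ = (4, 1, 3, 2): (-2) + 16 + 17 + (-7) = 24
σ = (4, 2, 1, 3): (-2) + 18 + 24 + 13 = 53
σ = (4, 2, 3, 1): (-2) + 18 + 17 + 11 = 44
σ = (4, 3, 1, 2): (-2) + 4 + 24 + (-7) = 19
σ = (4, 3, 2, 1): (-2) + 4 + (-1) + 11 = 12
Optimal value attained by: σ = (1, 3, 4, 2).
Answer: det⊕(G) = 9; verdict: NONSINGULAR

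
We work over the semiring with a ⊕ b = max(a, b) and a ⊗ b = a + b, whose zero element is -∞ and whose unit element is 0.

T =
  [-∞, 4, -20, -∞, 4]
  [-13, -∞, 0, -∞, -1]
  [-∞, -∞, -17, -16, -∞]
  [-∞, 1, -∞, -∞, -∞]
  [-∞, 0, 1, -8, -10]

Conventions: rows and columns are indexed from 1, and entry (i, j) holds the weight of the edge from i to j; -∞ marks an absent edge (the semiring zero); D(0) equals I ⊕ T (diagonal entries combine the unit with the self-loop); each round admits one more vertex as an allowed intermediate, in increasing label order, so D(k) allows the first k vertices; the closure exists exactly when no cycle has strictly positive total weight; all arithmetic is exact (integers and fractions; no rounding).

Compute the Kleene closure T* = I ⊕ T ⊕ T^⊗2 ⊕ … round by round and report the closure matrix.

D(0):
  [0, 4, -20, -∞, 4]
  [-13, 0, 0, -∞, -1]
  [-∞, -∞, 0, -16, -∞]
  [-∞, 1, -∞, 0, -∞]
  [-∞, 0, 1, -8, 0]
D(1):
  [0, 4, -20, -∞, 4]
  [-13, 0, 0, -∞, -1]
  [-∞, -∞, 0, -16, -∞]
  [-∞, 1, -∞, 0, -∞]
  [-∞, 0, 1, -8, 0]
D(2):
  [0, 4, 4, -∞, 4]
  [-13, 0, 0, -∞, -1]
  [-∞, -∞, 0, -16, -∞]
  [-12, 1, 1, 0, 0]
  [-13, 0, 1, -8, 0]
D(3):
  [0, 4, 4, -12, 4]
  [-13, 0, 0, -16, -1]
  [-∞, -∞, 0, -16, -∞]
  [-12, 1, 1, 0, 0]
  [-13, 0, 1, -8, 0]
D(4):
  [0, 4, 4, -12, 4]
  [-13, 0, 0, -16, -1]
  [-28, -15, 0, -16, -16]
  [-12, 1, 1, 0, 0]
  [-13, 0, 1, -8, 0]
D(5):
  [0, 4, 5, -4, 4]
  [-13, 0, 0, -9, -1]
  [-28, -15, 0, -16, -16]
  [-12, 1, 1, 0, 0]
  [-13, 0, 1, -8, 0]
Answer: T* = [[0, 4, 5, -4, 4], [-13, 0, 0, -9, -1], [-28, -15, 0, -16, -16], [-12, 1, 1, 0, 0], [-13, 0, 1, -8, 0]]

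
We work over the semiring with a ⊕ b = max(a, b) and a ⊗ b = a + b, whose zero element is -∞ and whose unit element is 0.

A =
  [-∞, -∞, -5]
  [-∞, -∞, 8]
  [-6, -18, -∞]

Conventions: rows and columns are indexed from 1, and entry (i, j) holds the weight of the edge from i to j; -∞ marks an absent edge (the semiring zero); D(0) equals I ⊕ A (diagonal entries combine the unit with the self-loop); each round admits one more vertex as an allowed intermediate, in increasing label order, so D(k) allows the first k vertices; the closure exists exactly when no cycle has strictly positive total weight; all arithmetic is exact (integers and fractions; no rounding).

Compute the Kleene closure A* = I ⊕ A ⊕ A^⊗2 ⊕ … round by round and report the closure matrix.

D(0):
  [0, -∞, -5]
  [-∞, 0, 8]
  [-6, -18, 0]
D(1):
  [0, -∞, -5]
  [-∞, 0, 8]
  [-6, -18, 0]
D(2):
  [0, -∞, -5]
  [-∞, 0, 8]
  [-6, -18, 0]
D(3):
  [0, -23, -5]
  [2, 0, 8]
  [-6, -18, 0]
Answer: A* = [[0, -23, -5], [2, 0, 8], [-6, -18, 0]]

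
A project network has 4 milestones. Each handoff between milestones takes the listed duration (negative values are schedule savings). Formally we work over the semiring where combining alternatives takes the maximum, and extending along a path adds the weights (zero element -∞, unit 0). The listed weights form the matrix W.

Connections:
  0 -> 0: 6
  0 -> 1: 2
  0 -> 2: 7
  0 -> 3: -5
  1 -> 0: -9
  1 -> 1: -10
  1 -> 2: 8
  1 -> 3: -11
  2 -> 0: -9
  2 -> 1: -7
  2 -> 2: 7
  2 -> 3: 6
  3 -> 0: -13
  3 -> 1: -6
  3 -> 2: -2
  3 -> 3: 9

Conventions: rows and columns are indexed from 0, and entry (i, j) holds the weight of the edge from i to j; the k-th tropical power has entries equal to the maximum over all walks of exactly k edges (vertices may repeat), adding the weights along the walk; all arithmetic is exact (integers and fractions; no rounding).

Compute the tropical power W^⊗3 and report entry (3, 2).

W^⊗2:
  [12, 8, 14, 13]
  [-1, 1, 15, 14]
  [-2, 0, 14, 15]
  [-4, 3, 7, 18]
W^⊗3:
  [18, 14, 21, 22]
  [6, 8, 22, 23]
  [5, 9, 21, 24]
  [5, 12, 16, 27]
Key observation: the optimum is the walk 3->3->3->2, with weight 9 + 9 + (-2) = 16.
Optimal value attained by: walk 3->3->3->2.
Answer: (W^⊗3)[3][2] = 16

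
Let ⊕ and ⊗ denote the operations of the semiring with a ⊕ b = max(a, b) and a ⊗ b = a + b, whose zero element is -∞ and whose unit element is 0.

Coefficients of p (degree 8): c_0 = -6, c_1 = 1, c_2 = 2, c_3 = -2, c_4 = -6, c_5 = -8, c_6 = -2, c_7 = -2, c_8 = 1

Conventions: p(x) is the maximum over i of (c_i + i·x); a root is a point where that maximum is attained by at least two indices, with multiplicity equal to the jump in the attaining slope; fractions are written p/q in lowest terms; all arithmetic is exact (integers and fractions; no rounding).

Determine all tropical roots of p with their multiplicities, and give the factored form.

hull edge (i=0, c=-6) to (i=1, c=1): slope 7, span 1
hull edge (i=1, c=1) to (i=2, c=2): slope 1, span 1
hull edge (i=2, c=2) to (i=8, c=1): slope -1/6, span 6
Factored form: p(x) = 1 ⊗ (x ⊕ (-7)) ⊗ (x ⊕ (-1)) ⊗ (x ⊕ 1/6) ⊗ (x ⊕ 1/6) ⊗ (x ⊕ 1/6) ⊗ (x ⊕ 1/6) ⊗ (x ⊕ 1/6) ⊗ (x ⊕ 1/6)
Answer: roots = -7 (mult 1), -1 (mult 1), 1/6 (mult 6)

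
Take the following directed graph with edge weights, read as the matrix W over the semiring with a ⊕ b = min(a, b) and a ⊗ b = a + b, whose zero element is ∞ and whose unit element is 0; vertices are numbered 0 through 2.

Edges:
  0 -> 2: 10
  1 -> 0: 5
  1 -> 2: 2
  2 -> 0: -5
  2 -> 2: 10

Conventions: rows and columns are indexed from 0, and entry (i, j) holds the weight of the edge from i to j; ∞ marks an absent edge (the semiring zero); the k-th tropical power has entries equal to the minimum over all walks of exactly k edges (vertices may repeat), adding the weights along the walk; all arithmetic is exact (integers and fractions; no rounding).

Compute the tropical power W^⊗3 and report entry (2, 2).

W^⊗2:
  [5, ∞, 20]
  [-3, ∞, 12]
  [5, ∞, 5]
W^⊗3:
  [15, ∞, 15]
  [7, ∞, 7]
  [0, ∞, 15]
Key observation: the optimum is the walk 2->0->2->2, with weight (-5) + 10 + 10 = 15.
Optimal value attained by: walk 2->0->2->2.
Answer: (W^⊗3)[2][2] = 15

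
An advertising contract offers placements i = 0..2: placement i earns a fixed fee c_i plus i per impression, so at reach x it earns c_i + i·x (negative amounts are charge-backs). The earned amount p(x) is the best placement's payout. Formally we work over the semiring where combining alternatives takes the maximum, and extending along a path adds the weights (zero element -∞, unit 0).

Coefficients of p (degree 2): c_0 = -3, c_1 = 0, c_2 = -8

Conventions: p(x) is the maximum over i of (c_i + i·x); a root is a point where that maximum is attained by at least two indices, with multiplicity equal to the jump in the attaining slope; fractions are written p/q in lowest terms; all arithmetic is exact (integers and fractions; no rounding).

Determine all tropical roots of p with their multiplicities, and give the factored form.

hull edge (i=0, c=-3) to (i=1, c=0): slope 3, span 1
hull edge (i=1, c=0) to (i=2, c=-8): slope -8, span 1
Factored form: p(x) = -8 ⊗ (x ⊕ (-3)) ⊗ (x ⊕ 8)
Answer: roots = -3 (mult 1), 8 (mult 1)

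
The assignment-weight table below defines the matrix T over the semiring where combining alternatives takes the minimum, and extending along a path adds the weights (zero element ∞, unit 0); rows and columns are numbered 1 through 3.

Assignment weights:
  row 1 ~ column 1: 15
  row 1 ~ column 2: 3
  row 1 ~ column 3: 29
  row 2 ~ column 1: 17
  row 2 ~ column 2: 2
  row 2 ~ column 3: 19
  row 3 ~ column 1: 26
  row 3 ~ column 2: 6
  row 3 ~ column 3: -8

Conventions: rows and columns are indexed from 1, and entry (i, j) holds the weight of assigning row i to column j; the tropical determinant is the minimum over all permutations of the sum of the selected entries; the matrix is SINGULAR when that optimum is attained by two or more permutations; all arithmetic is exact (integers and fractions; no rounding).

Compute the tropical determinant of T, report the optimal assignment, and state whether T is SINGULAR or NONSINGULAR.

σ = (1, 2, 3): 15 + 2 + (-8) = 9
σ = (1, 3, 2): 15 + 19 + 6 = 40
σ = (2, 1, 3): 3 + 17 + (-8) = 12
σ = (2, 3, 1): 3 + 19 + 26 = 48
σ = (3, 1, 2): 29 + 17 + 6 = 52
σ = (3, 2, 1): 29 + 2 + 26 = 57
Optimal value attained by: σ = (1, 2, 3).
Answer: det⊕(T) = 9; verdict: NONSINGULAR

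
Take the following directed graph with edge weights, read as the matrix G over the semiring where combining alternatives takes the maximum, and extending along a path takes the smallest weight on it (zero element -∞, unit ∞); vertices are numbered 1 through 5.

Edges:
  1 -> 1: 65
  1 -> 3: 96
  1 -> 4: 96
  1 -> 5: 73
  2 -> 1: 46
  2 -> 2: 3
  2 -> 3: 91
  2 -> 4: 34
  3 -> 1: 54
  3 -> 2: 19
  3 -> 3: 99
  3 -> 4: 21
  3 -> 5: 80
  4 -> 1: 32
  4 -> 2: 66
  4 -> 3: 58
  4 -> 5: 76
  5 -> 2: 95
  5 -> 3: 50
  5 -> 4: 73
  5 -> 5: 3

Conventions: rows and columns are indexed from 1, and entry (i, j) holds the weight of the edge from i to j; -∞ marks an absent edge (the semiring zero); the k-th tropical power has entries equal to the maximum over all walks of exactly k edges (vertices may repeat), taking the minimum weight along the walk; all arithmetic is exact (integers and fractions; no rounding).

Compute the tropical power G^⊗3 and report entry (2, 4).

G^⊗2:
  [65, 73, 96, 73, 80]
  [54, 34, 91, 46, 80]
  [54, 80, 99, 73, 80]
  [54, 76, 66, 73, 58]
  [50, 66, 91, 34, 73]
G^⊗3:
  [65, 80, 96, 73, 80]
  [54, 80, 91, 73, 80]
  [54, 80, 99, 73, 80]
  [54, 66, 76, 58, 73]
  [54, 73, 91, 73, 80]
Key observation: the optimum is the walk 2->3->5->4, with weight 91 min 80 min 73 = 73.
Optimal value attained by: walk 2->3->5->4.
Answer: (G^⊗3)[2][4] = 73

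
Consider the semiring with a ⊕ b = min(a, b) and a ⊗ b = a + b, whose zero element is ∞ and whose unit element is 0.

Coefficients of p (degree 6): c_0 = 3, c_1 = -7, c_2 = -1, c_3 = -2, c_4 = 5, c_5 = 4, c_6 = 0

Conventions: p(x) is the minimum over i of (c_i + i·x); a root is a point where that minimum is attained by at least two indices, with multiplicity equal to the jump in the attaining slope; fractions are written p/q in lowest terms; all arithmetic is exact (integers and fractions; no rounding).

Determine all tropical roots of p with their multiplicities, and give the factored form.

hull edge (i=0, c=3) to (i=1, c=-7): slope -10, span 1
hull edge (i=1, c=-7) to (i=6, c=0): slope 7/5, span 5
Factored form: p(x) = 0 ⊗ (x ⊕ (-7/5)) ⊗ (x ⊕ (-7/5)) ⊗ (x ⊕ (-7/5)) ⊗ (x ⊕ (-7/5)) ⊗ (x ⊕ (-7/5)) ⊗ (x ⊕ 10)
Answer: roots = -7/5 (mult 5), 10 (mult 1)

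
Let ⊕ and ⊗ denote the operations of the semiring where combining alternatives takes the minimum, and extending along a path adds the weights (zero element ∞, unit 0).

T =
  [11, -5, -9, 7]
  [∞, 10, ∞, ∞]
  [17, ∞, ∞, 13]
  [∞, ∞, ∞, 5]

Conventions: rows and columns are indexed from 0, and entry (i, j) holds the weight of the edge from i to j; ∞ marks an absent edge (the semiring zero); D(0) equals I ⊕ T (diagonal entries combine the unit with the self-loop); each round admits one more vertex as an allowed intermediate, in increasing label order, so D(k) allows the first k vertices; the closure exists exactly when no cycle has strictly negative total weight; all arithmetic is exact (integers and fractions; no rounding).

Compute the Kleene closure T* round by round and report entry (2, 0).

D(0):
  [0, -5, -9, 7]
  [∞, 0, ∞, ∞]
  [17, ∞, 0, 13]
  [∞, ∞, ∞, 0]
D(1):
  [0, -5, -9, 7]
  [∞, 0, ∞, ∞]
  [17, 12, 0, 13]
  [∞, ∞, ∞, 0]
D(2):
  [0, -5, -9, 7]
  [∞, 0, ∞, ∞]
  [17, 12, 0, 13]
  [∞, ∞, ∞, 0]
D(3):
  [0, -5, -9, 4]
  [∞, 0, ∞, ∞]
  [17, 12, 0, 13]
  [∞, ∞, ∞, 0]
D(4):
  [0, -5, -9, 4]
  [∞, 0, ∞, ∞]
  [17, 12, 0, 13]
  [∞, ∞, ∞, 0]
Answer: T*[2][0] = 17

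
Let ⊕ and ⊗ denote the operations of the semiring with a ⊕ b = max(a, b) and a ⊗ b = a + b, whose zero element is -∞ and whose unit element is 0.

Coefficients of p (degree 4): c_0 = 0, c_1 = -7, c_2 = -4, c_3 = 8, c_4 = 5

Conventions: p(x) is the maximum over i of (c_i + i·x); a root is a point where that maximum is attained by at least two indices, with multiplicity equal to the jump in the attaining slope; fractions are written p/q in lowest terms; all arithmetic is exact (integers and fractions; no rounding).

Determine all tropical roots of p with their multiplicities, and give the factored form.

hull edge (i=0, c=0) to (i=3, c=8): slope 8/3, span 3
hull edge (i=3, c=8) to (i=4, c=5): slope -3, span 1
Factored form: p(x) = 5 ⊗ (x ⊕ (-8/3)) ⊗ (x ⊕ (-8/3)) ⊗ (x ⊕ (-8/3)) ⊗ (x ⊕ 3)
Answer: roots = -8/3 (mult 3), 3 (mult 1)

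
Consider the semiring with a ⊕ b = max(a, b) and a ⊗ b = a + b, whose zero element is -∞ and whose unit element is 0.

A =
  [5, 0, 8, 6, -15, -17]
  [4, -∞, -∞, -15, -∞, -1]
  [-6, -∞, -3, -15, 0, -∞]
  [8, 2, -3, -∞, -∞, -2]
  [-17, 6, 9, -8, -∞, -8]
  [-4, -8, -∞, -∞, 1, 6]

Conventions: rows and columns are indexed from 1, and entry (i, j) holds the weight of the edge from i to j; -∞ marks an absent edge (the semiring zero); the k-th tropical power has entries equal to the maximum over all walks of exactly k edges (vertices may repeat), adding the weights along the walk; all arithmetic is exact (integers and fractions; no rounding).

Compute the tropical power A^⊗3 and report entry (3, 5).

A^⊗2:
  [14, 8, 13, 11, 8, 4]
  [9, 4, 12, 10, 0, 5]
  [-1, 6, 9, 0, -3, -8]
  [13, 8, 16, 14, -1, 4]
  [10, -6, 6, -6, 9, 5]
  [2, 7, 10, 2, 7, 12]
A^⊗3:
  [19, 14, 22, 20, 13, 10]
  [18, 12, 17, 15, 12, 11]
  [10, 3, 7, 5, 9, 5]
  [22, 16, 21, 19, 16, 12]
  [15, 15, 18, 16, 6, 11]
  [11, 13, 16, 8, 13, 18]
Key observation: the optimum is the walk 3->5->3->5, with weight 0 + 9 + 0 = 9.
Optimal value attained by: walk 3->5->3->5.
Answer: (A^⊗3)[3][5] = 9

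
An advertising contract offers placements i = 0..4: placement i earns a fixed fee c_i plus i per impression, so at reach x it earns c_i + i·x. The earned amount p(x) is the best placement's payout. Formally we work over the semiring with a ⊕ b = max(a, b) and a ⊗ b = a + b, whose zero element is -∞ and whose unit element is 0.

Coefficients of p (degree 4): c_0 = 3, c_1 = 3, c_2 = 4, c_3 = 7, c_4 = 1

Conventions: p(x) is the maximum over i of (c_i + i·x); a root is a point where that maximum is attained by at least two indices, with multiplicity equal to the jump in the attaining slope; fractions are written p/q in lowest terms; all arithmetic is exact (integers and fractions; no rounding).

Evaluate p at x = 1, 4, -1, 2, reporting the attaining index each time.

p(1) = max(3+0·1=3, 3+1·1=4, 4+2·1=6, 7+3·1=10, 1+4·1=5) = 10 (attained by i=3)
p(4) = max(3+0·4=3, 3+1·4=7, 4+2·4=12, 7+3·4=19, 1+4·4=17) = 19 (attained by i=3)
p(-1) = max(3+0·(-1)=3, 3+1·(-1)=2, 4+2·(-1)=2, 7+3·(-1)=4, 1+4·(-1)=-3) = 4 (attained by i=3)
p(2) = max(3+0·2=3, 3+1·2=5, 4+2·2=8, 7+3·2=13, 1+4·2=9) = 13 (attained by i=3)
Answer: p(1) = 10; p(4) = 19; p(-1) = 4; p(2) = 13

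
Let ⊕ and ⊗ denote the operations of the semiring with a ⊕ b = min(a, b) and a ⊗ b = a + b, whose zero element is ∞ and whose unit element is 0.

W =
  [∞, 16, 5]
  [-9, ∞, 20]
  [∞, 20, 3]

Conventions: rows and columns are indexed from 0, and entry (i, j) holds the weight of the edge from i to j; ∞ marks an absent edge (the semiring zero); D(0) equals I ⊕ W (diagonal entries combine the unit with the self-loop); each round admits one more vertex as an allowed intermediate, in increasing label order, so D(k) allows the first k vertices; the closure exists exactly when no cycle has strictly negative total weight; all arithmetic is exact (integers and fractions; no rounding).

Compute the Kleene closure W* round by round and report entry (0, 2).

D(0):
  [0, 16, 5]
  [-9, 0, 20]
  [∞, 20, 0]
D(1):
  [0, 16, 5]
  [-9, 0, -4]
  [∞, 20, 0]
D(2):
  [0, 16, 5]
  [-9, 0, -4]
  [11, 20, 0]
D(3):
  [0, 16, 5]
  [-9, 0, -4]
  [11, 20, 0]
Answer: W*[0][2] = 5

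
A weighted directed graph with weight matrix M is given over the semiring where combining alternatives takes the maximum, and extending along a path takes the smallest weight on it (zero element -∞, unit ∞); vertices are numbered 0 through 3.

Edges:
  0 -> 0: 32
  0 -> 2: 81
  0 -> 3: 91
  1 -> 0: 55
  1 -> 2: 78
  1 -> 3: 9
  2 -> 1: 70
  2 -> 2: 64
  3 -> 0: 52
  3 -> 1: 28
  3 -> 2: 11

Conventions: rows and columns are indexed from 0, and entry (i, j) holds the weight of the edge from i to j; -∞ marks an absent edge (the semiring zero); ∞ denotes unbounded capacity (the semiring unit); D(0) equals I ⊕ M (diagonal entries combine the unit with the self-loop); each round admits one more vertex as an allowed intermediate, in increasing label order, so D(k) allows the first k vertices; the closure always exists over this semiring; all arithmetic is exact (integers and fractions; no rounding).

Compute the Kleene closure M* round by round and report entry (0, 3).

D(0):
  [∞, -∞, 81, 91]
  [55, ∞, 78, 9]
  [-∞, 70, ∞, -∞]
  [52, 28, 11, ∞]
D(1):
  [∞, -∞, 81, 91]
  [55, ∞, 78, 55]
  [-∞, 70, ∞, -∞]
  [52, 28, 52, ∞]
D(2):
  [∞, -∞, 81, 91]
  [55, ∞, 78, 55]
  [55, 70, ∞, 55]
  [52, 28, 52, ∞]
D(3):
  [∞, 70, 81, 91]
  [55, ∞, 78, 55]
  [55, 70, ∞, 55]
  [52, 52, 52, ∞]
D(4):
  [∞, 70, 81, 91]
  [55, ∞, 78, 55]
  [55, 70, ∞, 55]
  [52, 52, 52, ∞]
Answer: M*[0][3] = 91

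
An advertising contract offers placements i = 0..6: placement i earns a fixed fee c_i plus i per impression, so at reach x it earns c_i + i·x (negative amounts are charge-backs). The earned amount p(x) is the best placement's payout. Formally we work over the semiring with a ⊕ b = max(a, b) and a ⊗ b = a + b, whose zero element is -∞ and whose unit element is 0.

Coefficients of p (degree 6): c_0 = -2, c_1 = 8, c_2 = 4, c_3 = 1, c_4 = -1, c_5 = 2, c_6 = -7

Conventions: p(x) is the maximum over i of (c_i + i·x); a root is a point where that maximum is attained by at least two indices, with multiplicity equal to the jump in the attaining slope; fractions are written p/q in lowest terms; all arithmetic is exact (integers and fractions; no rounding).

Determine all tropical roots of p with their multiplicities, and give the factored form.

hull edge (i=0, c=-2) to (i=1, c=8): slope 10, span 1
hull edge (i=1, c=8) to (i=5, c=2): slope -3/2, span 4
hull edge (i=5, c=2) to (i=6, c=-7): slope -9, span 1
Factored form: p(x) = -7 ⊗ (x ⊕ (-10)) ⊗ (x ⊕ 3/2) ⊗ (x ⊕ 3/2) ⊗ (x ⊕ 3/2) ⊗ (x ⊕ 3/2) ⊗ (x ⊕ 9)
Answer: roots = -10 (mult 1), 3/2 (mult 4), 9 (mult 1)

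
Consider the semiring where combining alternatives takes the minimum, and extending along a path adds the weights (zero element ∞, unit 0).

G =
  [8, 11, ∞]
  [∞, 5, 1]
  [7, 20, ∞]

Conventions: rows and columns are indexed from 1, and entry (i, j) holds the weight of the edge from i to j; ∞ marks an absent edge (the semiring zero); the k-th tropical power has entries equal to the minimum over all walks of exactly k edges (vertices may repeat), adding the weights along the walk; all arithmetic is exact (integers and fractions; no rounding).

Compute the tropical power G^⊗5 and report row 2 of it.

G^⊗2:
  [16, 16, 12]
  [8, 10, 6]
  [15, 18, 21]
G^⊗3:
  [19, 21, 17]
  [13, 15, 11]
  [23, 23, 19]
G^⊗4:
  [24, 26, 22]
  [18, 20, 16]
  [26, 28, 24]
G^⊗5:
  [29, 31, 27]
  [23, 25, 21]
  [31, 33, 29]
Answer: row 2 of G^⊗5 = [23, 25, 21]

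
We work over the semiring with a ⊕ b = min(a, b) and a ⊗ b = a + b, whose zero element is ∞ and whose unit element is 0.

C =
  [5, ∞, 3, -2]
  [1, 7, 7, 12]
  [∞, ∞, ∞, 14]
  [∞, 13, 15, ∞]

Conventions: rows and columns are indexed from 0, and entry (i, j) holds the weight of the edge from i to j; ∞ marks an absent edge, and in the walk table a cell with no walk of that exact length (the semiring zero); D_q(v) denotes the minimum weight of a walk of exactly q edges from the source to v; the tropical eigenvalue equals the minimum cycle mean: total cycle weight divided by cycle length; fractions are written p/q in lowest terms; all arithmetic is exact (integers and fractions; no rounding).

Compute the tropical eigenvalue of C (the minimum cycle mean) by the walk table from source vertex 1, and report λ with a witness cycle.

q=0: [∞, 0, ∞, ∞]
q=1: [1, 7, 7, 12]
q=2: [6, 14, 4, -1]
q=3: [11, 12, 9, 4]
q=4: [13, 17, 14, 9]
Optimal cycle mean attained by: cycle 0->3->1->0, total (-2) + 13 + 1, length 3.
Answer: λ = 4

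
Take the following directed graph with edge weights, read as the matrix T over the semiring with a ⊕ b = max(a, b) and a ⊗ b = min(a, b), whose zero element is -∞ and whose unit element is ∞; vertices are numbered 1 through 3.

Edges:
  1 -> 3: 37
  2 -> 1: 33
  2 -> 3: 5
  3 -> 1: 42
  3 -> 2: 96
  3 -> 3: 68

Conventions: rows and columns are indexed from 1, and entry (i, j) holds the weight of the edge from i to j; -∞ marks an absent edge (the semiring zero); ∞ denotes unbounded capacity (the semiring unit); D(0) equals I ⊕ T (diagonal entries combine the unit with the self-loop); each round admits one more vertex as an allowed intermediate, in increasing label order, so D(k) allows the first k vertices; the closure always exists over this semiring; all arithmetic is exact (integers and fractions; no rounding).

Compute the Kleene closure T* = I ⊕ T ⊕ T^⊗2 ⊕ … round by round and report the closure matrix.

D(0):
  [∞, -∞, 37]
  [33, ∞, 5]
  [42, 96, ∞]
D(1):
  [∞, -∞, 37]
  [33, ∞, 33]
  [42, 96, ∞]
D(2):
  [∞, -∞, 37]
  [33, ∞, 33]
  [42, 96, ∞]
D(3):
  [∞, 37, 37]
  [33, ∞, 33]
  [42, 96, ∞]
Answer: T* = [[∞, 37, 37], [33, ∞, 33], [42, 96, ∞]]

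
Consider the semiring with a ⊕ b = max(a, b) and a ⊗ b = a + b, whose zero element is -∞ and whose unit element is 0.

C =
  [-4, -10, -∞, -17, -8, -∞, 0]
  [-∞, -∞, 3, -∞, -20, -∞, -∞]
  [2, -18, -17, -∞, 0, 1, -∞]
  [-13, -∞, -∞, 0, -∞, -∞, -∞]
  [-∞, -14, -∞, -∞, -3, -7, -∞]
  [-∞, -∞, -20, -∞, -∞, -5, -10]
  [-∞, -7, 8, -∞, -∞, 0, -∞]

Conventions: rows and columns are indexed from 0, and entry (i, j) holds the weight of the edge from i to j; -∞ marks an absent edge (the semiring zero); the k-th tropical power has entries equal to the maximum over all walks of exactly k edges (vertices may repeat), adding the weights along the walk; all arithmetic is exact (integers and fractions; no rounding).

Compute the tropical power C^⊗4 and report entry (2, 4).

C^⊗2:
  [-8, -7, 8, -17, -11, 0, -4]
  [5, -15, -14, -∞, 3, 4, -∞]
  [-2, -8, -15, -15, -3, -4, 2]
  [-13, -23, -∞, 0, -21, -∞, -13]
  [-∞, -17, -11, -∞, -6, -10, -17]
  [-18, -17, -2, -∞, -20, -10, -15]
  [10, -10, -4, -∞, 8, 9, -10]
C^⊗3:
  [10, -10, 4, -17, 8, 9, -8]
  [1, -5, -12, -12, 0, -1, 5]
  [-6, -5, 10, -15, -6, 2, -2]
  [-13, -20, -5, 0, -21, -13, -13]
  [-9, -20, -9, -∞, -9, -10, -20]
  [0, -20, -7, -35, -2, -1, -18]
  [6, 0, -2, -7, 5, 4, 10]
C^⊗4:
  [6, 0, 0, -7, 5, 5, 10]
  [-3, -2, 13, -12, -3, 5, 1]
  [12, -8, 6, -15, 10, 11, -6]
  [-3, -20, -5, 0, -5, -4, -13]
  [-7, -19, -12, -26, -9, -8, -9]
  [-4, -10, -10, -17, -5, -6, 0]
  [2, 3, 18, -7, 2, 10, 6]
Key observation: the optimum is the walk 2->0->6->2->4, with weight 2 + 0 + 8 + 0 = 10.
Optimal value attained by: walk 2->0->6->2->4.
Answer: (C^⊗4)[2][4] = 10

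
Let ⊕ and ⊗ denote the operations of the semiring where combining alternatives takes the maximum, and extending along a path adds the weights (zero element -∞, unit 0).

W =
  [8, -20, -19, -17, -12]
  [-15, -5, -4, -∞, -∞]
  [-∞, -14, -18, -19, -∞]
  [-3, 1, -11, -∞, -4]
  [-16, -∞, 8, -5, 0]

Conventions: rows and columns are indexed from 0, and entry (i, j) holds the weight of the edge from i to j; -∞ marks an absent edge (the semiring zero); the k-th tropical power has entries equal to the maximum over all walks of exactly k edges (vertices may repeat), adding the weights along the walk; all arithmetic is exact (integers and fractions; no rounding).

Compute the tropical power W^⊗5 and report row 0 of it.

W^⊗2:
  [16, -12, -4, -9, -4]
  [-7, -10, -9, -23, -27]
  [-22, -18, -18, -37, -23]
  [5, -4, 4, -9, -4]
  [-8, -4, 8, -5, 0]
W^⊗3:
  [24, -4, 4, -1, 4]
  [1, -15, -14, -24, -19]
  [-14, -23, -15, -28, -23]
  [13, -8, 4, -9, -4]
  [0, -4, 8, -5, 0]
W^⊗4:
  [32, 4, 12, 7, 12]
  [9, -19, -11, -16, -11]
  [-6, -27, -15, -28, -23]
  [21, -7, 4, -4, 1]
  [8, -4, 8, -5, 0]
W^⊗5:
  [40, 12, 20, 15, 20]
  [17, -11, -3, -8, -3]
  [2, -26, -15, -23, -18]
  [29, 1, 9, 4, 9]
  [16, -4, 8, -5, 0]
Answer: row 0 of W^⊗5 = [40, 12, 20, 15, 20]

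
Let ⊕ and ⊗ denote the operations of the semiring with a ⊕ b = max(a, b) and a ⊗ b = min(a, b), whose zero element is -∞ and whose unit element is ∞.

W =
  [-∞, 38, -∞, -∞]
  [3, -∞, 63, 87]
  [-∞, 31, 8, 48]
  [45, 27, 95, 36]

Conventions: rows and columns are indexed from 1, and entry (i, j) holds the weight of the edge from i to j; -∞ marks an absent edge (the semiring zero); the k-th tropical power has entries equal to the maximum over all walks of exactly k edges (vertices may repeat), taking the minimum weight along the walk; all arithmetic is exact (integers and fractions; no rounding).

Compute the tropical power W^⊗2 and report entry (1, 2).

W^⊗2:
  [3, -∞, 38, 38]
  [45, 31, 87, 48]
  [45, 27, 48, 36]
  [36, 38, 36, 48]
Key observation: no walk of exactly 2 edges connects these vertices, so the entry is the semiring zero.
Answer: (W^⊗2)[1][2] = -∞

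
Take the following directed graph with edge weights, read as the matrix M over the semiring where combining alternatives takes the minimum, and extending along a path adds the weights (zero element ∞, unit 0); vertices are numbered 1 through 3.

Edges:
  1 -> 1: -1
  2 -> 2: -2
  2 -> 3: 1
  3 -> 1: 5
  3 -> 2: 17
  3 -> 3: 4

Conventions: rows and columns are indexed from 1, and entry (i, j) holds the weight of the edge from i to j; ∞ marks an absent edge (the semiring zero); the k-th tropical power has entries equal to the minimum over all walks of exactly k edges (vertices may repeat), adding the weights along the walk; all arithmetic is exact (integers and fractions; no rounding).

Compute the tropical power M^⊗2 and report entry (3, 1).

M^⊗2:
  [-2, ∞, ∞]
  [6, -4, -1]
  [4, 15, 8]
Key observation: the optimum is the walk 3->1->1, with weight 5 + (-1) = 4.
Optimal value attained by: walk 3->1->1.
Answer: (M^⊗2)[3][1] = 4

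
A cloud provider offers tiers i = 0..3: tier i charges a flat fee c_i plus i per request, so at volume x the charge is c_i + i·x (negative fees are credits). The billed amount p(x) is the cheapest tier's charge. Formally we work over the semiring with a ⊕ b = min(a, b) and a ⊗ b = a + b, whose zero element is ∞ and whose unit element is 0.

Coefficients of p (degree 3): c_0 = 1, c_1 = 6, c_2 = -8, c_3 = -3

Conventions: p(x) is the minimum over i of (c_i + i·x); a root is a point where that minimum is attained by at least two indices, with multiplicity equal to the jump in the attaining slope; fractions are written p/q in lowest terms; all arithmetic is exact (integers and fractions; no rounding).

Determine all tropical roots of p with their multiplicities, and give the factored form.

hull edge (i=0, c=1) to (i=2, c=-8): slope -9/2, span 2
hull edge (i=2, c=-8) to (i=3, c=-3): slope 5, span 1
Factored form: p(x) = -3 ⊗ (x ⊕ (-5)) ⊗ (x ⊕ 9/2) ⊗ (x ⊕ 9/2)
Answer: roots = -5 (mult 1), 9/2 (mult 2)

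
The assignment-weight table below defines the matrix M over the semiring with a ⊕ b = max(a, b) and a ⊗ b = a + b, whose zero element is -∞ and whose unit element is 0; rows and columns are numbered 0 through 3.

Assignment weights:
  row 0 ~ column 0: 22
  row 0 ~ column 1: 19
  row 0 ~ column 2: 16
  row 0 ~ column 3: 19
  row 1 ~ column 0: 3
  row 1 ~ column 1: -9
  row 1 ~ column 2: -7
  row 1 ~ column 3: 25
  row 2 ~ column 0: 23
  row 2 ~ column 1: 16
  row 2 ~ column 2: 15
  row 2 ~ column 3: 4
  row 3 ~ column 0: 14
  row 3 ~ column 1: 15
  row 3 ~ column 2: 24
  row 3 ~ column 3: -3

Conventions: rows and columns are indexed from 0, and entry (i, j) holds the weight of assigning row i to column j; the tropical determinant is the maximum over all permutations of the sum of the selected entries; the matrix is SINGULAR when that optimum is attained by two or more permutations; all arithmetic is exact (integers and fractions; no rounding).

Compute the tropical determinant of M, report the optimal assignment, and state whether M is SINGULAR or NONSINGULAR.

σ = (0, 1, 2, 3): 22 + (-9) + 15 + (-3) = 25
σ = (0, 1, 3, 2): 22 + (-9) + 4 + 24 = 41
σ = (0, 2, 1, 3): 22 + (-7) + 16 + (-3) = 28
σ = (0, 2, 3, 1): 22 + (-7) + 4 + 15 = 34
σ = (0, 3, 1, 2): 22 + 25 + 16 + 24 = 87
σ = (0, 3, 2, 1): 22 + 25 + 15 + 15 = 77
σ = (1, 0, 2, 3): 19 + 3 + 15 + (-3) = 34
σ = (1, 0, 3, 2): 19 + 3 + 4 + 24 = 50
σ = (1, 2, 0, 3): 19 + (-7) + 23 + (-3) = 32
σ = (1, 2, 3, 0): 19 + (-7) + 4 + 14 = 30
σ = (1, 3, 0, 2): 19 + 25 + 23 + 24 = 91
σ = (1, 3, 2, 0): 19 + 25 + 15 + 14 = 73
σ = (2, 0, 1, 3): 16 + 3 + 16 + (-3) = 32
σ = (2, 0, 3, 1): 16 + 3 + 4 + 15 = 38
σ = (2, 1, 0, 3): 16 + (-9) + 23 + (-3) = 27
σ = (2, 1, 3, 0): 16 + (-9) + 4 + 14 = 25
σ = (2, 3, 0, 1): 16 + 25 + 23 + 15 = 79
σ = (2, 3, 1, 0): 16 + 25 + 16 + 14 = 71
σ = (3, 0, 1, 2): 19 + 3 + 16 + 24 = 62
σ = (3, 0, 2, 1): 19 + 3 + 15 + 15 = 52
σ = (3, 1, 0, 2): 19 + (-9) + 23 + 24 = 57
σ = (3, 1, 2, 0): 19 + (-9) + 15 + 14 = 39
σ = (3, 2, 0, 1): 19 + (-7) + 23 + 15 = 50
σ = (3, 2, 1, 0): 19 + (-7) + 16 + 14 = 42
Optimal value attained by: σ = (1, 3, 0, 2).
Answer: det⊕(M) = 91; verdict: NONSINGULAR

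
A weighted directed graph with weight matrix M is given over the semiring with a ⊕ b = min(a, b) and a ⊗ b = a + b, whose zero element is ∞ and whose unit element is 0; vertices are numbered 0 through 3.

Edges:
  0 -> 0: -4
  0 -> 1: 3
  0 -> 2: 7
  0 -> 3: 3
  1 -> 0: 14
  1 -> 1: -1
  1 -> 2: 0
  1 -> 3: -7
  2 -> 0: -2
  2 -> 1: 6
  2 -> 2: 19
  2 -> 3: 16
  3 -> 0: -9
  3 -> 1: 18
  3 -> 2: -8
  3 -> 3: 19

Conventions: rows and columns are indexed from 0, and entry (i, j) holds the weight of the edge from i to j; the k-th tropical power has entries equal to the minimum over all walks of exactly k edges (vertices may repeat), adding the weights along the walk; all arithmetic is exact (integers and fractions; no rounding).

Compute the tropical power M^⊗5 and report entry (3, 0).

M^⊗2:
  [-8, -1, -5, -4]
  [-16, -2, -15, -8]
  [-6, 1, 5, -1]
  [-13, -6, -2, -6]
M^⊗3:
  [-13, -5, -12, -8]
  [-20, -13, -16, -13]
  [-10, -3, -9, -6]
  [-17, -10, -14, -13]
M^⊗4:
  [-17, -10, -16, -12]
  [-24, -17, -21, -20]
  [-15, -7, -14, -10]
  [-22, -14, -21, -17]
M^⊗5:
  [-21, -14, -20, -17]
  [-29, -21, -28, -24]
  [-19, -12, -18, -14]
  [-26, -19, -25, -21]
Key observation: the optimum is the walk 3->0->0->1->3->0, with weight (-9) + (-4) + 3 + (-7) + (-9) = -26.
Optimal value attained by: walk 3->0->0->1->3->0.
Answer: (M^⊗5)[3][0] = -26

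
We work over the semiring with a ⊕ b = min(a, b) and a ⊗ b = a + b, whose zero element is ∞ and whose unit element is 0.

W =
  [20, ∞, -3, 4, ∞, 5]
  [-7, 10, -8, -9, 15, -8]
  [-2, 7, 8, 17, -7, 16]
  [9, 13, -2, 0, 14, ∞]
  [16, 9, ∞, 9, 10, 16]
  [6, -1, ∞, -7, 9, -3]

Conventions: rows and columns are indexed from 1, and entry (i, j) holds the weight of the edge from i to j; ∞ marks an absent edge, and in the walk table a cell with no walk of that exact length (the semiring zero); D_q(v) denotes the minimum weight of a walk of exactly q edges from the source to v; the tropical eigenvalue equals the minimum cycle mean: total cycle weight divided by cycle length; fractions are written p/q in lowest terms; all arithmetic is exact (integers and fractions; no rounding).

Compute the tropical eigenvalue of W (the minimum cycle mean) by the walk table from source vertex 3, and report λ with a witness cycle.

q=0: [∞, ∞, 0, ∞, ∞, ∞]
q=1: [-2, 7, 8, 17, -7, 16]
q=2: [0, 2, -5, -2, 1, -1]
q=3: [-7, -2, -6, -8, -12, -6]
q=4: [-9, -7, -10, -13, -13, -10]
q=5: [-14, -11, -15, -17, -17, -15]
q=6: [-18, -16, -19, -22, -22, -19]
Optimal cycle mean attained by: cycle 2->6->2, total (-8) + (-1), length 2.
Answer: λ = -9/2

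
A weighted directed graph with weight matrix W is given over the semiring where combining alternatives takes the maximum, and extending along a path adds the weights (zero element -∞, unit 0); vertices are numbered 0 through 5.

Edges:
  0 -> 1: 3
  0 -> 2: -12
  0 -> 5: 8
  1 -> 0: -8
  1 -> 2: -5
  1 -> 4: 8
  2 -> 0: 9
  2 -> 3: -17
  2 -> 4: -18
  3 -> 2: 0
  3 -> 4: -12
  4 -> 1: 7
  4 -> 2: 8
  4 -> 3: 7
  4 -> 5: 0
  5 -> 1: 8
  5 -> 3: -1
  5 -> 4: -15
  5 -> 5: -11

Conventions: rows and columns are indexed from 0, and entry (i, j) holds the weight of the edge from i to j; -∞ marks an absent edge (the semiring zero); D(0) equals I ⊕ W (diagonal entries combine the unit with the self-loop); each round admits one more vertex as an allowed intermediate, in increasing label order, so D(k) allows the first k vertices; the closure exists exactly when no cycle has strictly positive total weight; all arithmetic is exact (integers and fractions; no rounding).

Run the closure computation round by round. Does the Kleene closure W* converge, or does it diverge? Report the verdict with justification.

D(0):
  [0, 3, -12, -∞, -∞, 8]
  [-8, 0, -5, -∞, 8, -∞]
  [9, -∞, 0, -17, -18, -∞]
  [-∞, -∞, 0, 0, -12, -∞]
  [-∞, 7, 8, 7, 0, 0]
  [-∞, 8, -∞, -1, -15, 0]
D(1):
  [0, 3, -12, -∞, -∞, 8]
  [-8, 0, -5, -∞, 8, 0]
  [9, 12, 0, -17, -18, 17]
  [-∞, -∞, 0, 0, -12, -∞]
  [-∞, 7, 8, 7, 0, 0]
  [-∞, 8, -∞, -1, -15, 0]
Detection: at round 2, diagonal entry (2, 2) turns strictly positive.
Key observation: the cycle 2->0->1->2 has total weight 9 + 3 + (-5), which is strictly positive.
Answer: DIVERGES — positive cycle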